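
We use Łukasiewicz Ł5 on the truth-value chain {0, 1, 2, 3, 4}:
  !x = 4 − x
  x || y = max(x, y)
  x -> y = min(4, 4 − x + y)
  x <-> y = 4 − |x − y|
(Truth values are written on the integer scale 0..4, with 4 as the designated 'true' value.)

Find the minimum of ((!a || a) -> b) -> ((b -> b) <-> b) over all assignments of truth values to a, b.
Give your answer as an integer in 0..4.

Take a = 2, b = 0:
!a = !2 = 2
!a || a = 2 || 2 = 2
(!a || a) -> b = 2 -> 0 = 2
b -> b = 0 -> 0 = 4
(b -> b) <-> b = 4 <-> 0 = 0
((!a || a) -> b) -> ((b -> b) <-> b) = 2 -> 0 = 2
No assignment yields a value below 2, so this is the minimum.

2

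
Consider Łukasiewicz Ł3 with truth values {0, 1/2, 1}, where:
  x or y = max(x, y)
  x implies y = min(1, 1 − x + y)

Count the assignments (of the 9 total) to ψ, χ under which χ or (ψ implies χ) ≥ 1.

6

ψ = 0, χ = 0 ↦ 1  ≥
ψ = 0, χ = 1/2 ↦ 1  ≥
ψ = 0, χ = 1 ↦ 1  ≥
ψ = 1/2, χ = 0 ↦ 1/2  <
ψ = 1/2, χ = 1/2 ↦ 1  ≥
ψ = 1/2, χ = 1 ↦ 1  ≥
ψ = 1, χ = 0 ↦ 0  <
ψ = 1, χ = 1/2 ↦ 1/2  <
ψ = 1, χ = 1 ↦ 1  ≥
So 6 of the 9 assignments meet the threshold.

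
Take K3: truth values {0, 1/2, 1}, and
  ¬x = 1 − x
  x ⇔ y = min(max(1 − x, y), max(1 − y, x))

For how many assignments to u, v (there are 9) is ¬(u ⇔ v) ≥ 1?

2

u = 0, v = 0 ↦ 0  <
u = 0, v = 1/2 ↦ 1/2  <
u = 0, v = 1 ↦ 1  ≥
u = 1/2, v = 0 ↦ 1/2  <
u = 1/2, v = 1/2 ↦ 1/2  <
u = 1/2, v = 1 ↦ 1/2  <
u = 1, v = 0 ↦ 1  ≥
u = 1, v = 1/2 ↦ 1/2  <
u = 1, v = 1 ↦ 0  <
So 2 of the 9 assignments meet the threshold.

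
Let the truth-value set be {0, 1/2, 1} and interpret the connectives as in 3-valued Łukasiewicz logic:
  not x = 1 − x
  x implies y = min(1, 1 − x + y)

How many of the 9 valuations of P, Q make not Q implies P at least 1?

P = 0, Q = 0 ↦ 0  <
P = 0, Q = 1/2 ↦ 1/2  <
P = 0, Q = 1 ↦ 1  ≥
P = 1/2, Q = 0 ↦ 1/2  <
P = 1/2, Q = 1/2 ↦ 1  ≥
P = 1/2, Q = 1 ↦ 1  ≥
P = 1, Q = 0 ↦ 1  ≥
P = 1, Q = 1/2 ↦ 1  ≥
P = 1, Q = 1 ↦ 1  ≥
So 6 of the 9 assignments meet the threshold.

6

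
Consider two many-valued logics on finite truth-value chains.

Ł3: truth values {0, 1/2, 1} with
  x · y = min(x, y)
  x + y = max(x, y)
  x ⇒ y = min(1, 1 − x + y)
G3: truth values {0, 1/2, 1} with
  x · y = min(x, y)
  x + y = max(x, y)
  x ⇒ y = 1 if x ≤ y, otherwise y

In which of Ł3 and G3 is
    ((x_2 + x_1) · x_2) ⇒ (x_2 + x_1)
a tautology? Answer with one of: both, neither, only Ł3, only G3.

both

In Ł3: every assignment gives 1 — tautology.
In G3: every assignment gives 1 — tautology.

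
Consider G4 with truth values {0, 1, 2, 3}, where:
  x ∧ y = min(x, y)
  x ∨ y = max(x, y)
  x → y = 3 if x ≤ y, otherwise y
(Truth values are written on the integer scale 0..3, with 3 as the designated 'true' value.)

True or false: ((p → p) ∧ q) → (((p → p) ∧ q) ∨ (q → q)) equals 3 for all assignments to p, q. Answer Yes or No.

p = 0, q = 0 ↦ 3
p = 0, q = 1 ↦ 3
p = 0, q = 2 ↦ 3
p = 0, q = 3 ↦ 3
p = 1, q = 0 ↦ 3
p = 1, q = 1 ↦ 3
p = 1, q = 2 ↦ 3
p = 1, q = 3 ↦ 3
p = 2, q = 0 ↦ 3
p = 2, q = 1 ↦ 3
p = 2, q = 2 ↦ 3
p = 2, q = 3 ↦ 3
p = 3, q = 0 ↦ 3
p = 3, q = 1 ↦ 3
p = 3, q = 2 ↦ 3
p = 3, q = 3 ↦ 3
Every assignment gives a value ≥ 3.

Yes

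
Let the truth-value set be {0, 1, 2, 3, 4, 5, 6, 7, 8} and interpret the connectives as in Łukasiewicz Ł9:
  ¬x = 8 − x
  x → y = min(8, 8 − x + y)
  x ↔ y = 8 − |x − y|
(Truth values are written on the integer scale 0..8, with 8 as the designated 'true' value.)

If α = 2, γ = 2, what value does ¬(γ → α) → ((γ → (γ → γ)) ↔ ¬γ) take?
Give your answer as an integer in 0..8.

8

γ → α = 2 → 2 = 8
¬(γ → α) = ¬8 = 0
γ → γ = 2 → 2 = 8
γ → (γ → γ) = 2 → 8 = 8
¬γ = ¬2 = 6
(γ → (γ → γ)) ↔ ¬γ = 8 ↔ 6 = 6
¬(γ → α) → ((γ → (γ → γ)) ↔ ¬γ) = 0 → 6 = 8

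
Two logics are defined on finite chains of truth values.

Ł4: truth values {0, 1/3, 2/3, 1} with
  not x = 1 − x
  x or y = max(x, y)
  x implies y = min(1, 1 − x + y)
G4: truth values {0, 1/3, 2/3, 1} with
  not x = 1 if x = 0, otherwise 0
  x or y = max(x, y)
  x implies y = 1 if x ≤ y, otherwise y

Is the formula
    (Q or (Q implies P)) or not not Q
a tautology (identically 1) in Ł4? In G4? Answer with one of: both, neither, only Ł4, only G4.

only G4

In Ł4: at P = 0, Q = 1/3 the value is 2/3 — not a tautology.
In G4: every assignment gives 1 — tautology.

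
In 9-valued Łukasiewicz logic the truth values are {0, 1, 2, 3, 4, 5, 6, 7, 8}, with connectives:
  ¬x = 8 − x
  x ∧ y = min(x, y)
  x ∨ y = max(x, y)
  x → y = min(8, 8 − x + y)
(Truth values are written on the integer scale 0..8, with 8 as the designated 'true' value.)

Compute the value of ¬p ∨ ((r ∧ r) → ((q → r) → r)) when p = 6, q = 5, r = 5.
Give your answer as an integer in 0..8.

8

¬p = ¬6 = 2
r ∧ r = 5 ∧ 5 = 5
q → r = 5 → 5 = 8
(q → r) → r = 8 → 5 = 5
(r ∧ r) → ((q → r) → r) = 5 → 5 = 8
¬p ∨ ((r ∧ r) → ((q → r) → r)) = 2 ∨ 8 = 8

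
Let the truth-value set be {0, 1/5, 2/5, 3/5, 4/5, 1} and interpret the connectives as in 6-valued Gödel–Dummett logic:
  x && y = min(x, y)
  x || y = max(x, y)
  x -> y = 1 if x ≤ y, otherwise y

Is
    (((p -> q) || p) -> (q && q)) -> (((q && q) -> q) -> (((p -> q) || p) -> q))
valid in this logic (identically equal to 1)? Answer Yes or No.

At p = 2/5, q = 3/5, for instance:
p -> q = 2/5 -> 3/5 = 1
(p -> q) || p = 1 || 2/5 = 1
q && q = 3/5 && 3/5 = 3/5
((p -> q) || p) -> (q && q) = 1 -> 3/5 = 3/5
(q && q) -> q = 3/5 -> 3/5 = 1
((p -> q) || p) -> q = 1 -> 3/5 = 3/5
((q && q) -> q) -> (((p -> q) || p) -> q) = 1 -> 3/5 = 3/5
(((p -> q) || p) -> (q && q)) -> (((q && q) -> q) -> (((p -> q) || p) -> q)) = 3/5 -> 3/5 = 1
and checking the remaining 35 assignments likewise gives ≥ 1 in every case.

Yes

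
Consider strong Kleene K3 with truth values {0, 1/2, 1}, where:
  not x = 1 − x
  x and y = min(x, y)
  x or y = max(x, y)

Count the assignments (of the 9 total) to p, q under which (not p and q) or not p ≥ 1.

3

p = 0, q = 0 ↦ 1  ≥
p = 0, q = 1/2 ↦ 1  ≥
p = 0, q = 1 ↦ 1  ≥
p = 1/2, q = 0 ↦ 1/2  <
p = 1/2, q = 1/2 ↦ 1/2  <
p = 1/2, q = 1 ↦ 1/2  <
p = 1, q = 0 ↦ 0  <
p = 1, q = 1/2 ↦ 0  <
p = 1, q = 1 ↦ 0  <
So 3 of the 9 assignments meet the threshold.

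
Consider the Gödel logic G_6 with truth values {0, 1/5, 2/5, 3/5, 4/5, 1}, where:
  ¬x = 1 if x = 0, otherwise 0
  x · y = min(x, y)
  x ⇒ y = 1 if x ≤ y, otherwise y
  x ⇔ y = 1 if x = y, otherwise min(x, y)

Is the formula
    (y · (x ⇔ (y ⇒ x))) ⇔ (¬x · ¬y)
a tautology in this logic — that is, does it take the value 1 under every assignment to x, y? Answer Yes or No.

Counterexample: take x = 0, y = 0.
y ⇒ x = 0 ⇒ 0 = 1
x ⇔ (y ⇒ x) = 0 ⇔ 1 = 0
y · (x ⇔ (y ⇒ x)) = 0 · 0 = 0
¬x = ¬0 = 1
¬y = ¬0 = 1
¬x · ¬y = 1 · 1 = 1
(y · (x ⇔ (y ⇒ x))) ⇔ (¬x · ¬y) = 0 ⇔ 1 = 0
This gives 0 ≠ 1.

No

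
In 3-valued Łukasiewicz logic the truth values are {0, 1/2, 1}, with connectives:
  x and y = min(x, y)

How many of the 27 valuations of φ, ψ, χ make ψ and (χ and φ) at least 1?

1

value 1: 1 assignment (counts)
value 1/2: 7 assignments
value 0: 19 assignments
So 1 of the 27 assignments meets the threshold.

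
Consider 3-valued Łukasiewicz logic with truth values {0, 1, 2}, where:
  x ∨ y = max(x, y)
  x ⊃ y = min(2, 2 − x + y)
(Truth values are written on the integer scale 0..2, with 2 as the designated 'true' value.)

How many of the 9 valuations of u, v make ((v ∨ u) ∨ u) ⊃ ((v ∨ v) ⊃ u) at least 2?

u = 0, v = 0 ↦ 2  ≥
u = 0, v = 1 ↦ 2  ≥
u = 0, v = 2 ↦ 0  <
u = 1, v = 0 ↦ 2  ≥
u = 1, v = 1 ↦ 2  ≥
u = 1, v = 2 ↦ 1  <
u = 2, v = 0 ↦ 2  ≥
u = 2, v = 1 ↦ 2  ≥
u = 2, v = 2 ↦ 2  ≥
So 7 of the 9 assignments meet the threshold.

7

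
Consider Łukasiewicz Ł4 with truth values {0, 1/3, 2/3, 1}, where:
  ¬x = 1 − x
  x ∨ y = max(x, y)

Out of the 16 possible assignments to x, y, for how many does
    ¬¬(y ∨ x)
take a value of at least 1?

x = 0, y = 0 ↦ 0  <
x = 0, y = 1/3 ↦ 1/3  <
x = 0, y = 2/3 ↦ 2/3  <
x = 0, y = 1 ↦ 1  ≥
x = 1/3, y = 0 ↦ 1/3  <
x = 1/3, y = 1/3 ↦ 1/3  <
x = 1/3, y = 2/3 ↦ 2/3  <
x = 1/3, y = 1 ↦ 1  ≥
x = 2/3, y = 0 ↦ 2/3  <
x = 2/3, y = 1/3 ↦ 2/3  <
x = 2/3, y = 2/3 ↦ 2/3  <
x = 2/3, y = 1 ↦ 1  ≥
x = 1, y = 0 ↦ 1  ≥
x = 1, y = 1/3 ↦ 1  ≥
x = 1, y = 2/3 ↦ 1  ≥
x = 1, y = 1 ↦ 1  ≥
So 7 of the 16 assignments meet the threshold.

7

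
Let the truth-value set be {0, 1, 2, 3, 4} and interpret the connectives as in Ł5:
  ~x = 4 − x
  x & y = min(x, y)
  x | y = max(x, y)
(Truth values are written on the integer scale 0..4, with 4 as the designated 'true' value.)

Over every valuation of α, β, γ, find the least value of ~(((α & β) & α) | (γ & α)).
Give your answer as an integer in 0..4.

Take α = 4, β = 0, γ = 4:
α & β = 4 & 0 = 0
(α & β) & α = 0 & 4 = 0
γ & α = 4 & 4 = 4
((α & β) & α) | (γ & α) = 0 | 4 = 4
~(((α & β) & α) | (γ & α)) = ~4 = 0
No assignment yields a value below 0, so this is the minimum.

0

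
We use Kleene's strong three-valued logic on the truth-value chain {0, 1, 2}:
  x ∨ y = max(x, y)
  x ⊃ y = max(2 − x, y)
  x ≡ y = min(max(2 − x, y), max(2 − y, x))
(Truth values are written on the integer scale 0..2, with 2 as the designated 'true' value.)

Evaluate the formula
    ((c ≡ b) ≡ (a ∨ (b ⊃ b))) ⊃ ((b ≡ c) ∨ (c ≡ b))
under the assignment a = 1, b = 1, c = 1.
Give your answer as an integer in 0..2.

1

c ≡ b = 1 ≡ 1 = 1
b ⊃ b = 1 ⊃ 1 = 1
a ∨ (b ⊃ b) = 1 ∨ 1 = 1
(c ≡ b) ≡ (a ∨ (b ⊃ b)) = 1 ≡ 1 = 1
b ≡ c = 1 ≡ 1 = 1
c ≡ b = 1 ≡ 1 = 1
(b ≡ c) ∨ (c ≡ b) = 1 ∨ 1 = 1
((c ≡ b) ≡ (a ∨ (b ⊃ b))) ⊃ ((b ≡ c) ∨ (c ≡ b)) = 1 ⊃ 1 = 1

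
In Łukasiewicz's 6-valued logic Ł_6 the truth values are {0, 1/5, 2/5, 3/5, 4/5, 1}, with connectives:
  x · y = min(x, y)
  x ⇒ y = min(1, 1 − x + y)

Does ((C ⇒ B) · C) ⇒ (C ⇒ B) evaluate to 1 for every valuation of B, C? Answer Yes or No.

Yes

At B = 1, C = 2/5, for instance:
C ⇒ B = 2/5 ⇒ 1 = 1
(C ⇒ B) · C = 1 · 2/5 = 2/5
((C ⇒ B) · C) ⇒ (C ⇒ B) = 2/5 ⇒ 1 = 1
and checking the remaining 35 assignments likewise gives ≥ 1 in every case.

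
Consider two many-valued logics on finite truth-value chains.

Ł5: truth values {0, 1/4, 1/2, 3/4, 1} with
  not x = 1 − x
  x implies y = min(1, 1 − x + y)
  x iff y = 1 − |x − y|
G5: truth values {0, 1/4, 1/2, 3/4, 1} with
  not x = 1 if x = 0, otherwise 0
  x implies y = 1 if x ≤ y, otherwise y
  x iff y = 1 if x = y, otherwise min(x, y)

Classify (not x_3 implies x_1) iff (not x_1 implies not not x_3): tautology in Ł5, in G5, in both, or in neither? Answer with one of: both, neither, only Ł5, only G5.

only Ł5

In Ł5: every assignment gives 1 — tautology.
In G5: at x_1 = 1/4, x_3 = 0 the value is 1/4 — not a tautology.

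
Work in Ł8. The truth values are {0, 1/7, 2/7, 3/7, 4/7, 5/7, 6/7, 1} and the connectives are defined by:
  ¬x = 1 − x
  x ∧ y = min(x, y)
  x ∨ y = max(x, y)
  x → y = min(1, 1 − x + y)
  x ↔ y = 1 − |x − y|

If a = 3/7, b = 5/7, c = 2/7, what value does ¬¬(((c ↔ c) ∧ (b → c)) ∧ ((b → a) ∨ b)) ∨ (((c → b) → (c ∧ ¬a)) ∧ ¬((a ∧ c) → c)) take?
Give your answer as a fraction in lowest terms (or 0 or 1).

4/7

c ↔ c = 2/7 ↔ 2/7 = 1
b → c = 5/7 → 2/7 = 4/7
(c ↔ c) ∧ (b → c) = 1 ∧ 4/7 = 4/7
b → a = 5/7 → 3/7 = 5/7
(b → a) ∨ b = 5/7 ∨ 5/7 = 5/7
((c ↔ c) ∧ (b → c)) ∧ ((b → a) ∨ b) = 4/7 ∧ 5/7 = 4/7
¬(((c ↔ c) ∧ (b → c)) ∧ ((b → a) ∨ b)) = ¬4/7 = 3/7
¬¬(((c ↔ c) ∧ (b → c)) ∧ ((b → a) ∨ b)) = ¬3/7 = 4/7
c → b = 2/7 → 5/7 = 1
¬a = ¬3/7 = 4/7
c ∧ ¬a = 2/7 ∧ 4/7 = 2/7
(c → b) → (c ∧ ¬a) = 1 → 2/7 = 2/7
a ∧ c = 3/7 ∧ 2/7 = 2/7
(a ∧ c) → c = 2/7 → 2/7 = 1
¬((a ∧ c) → c) = ¬1 = 0
((c → b) → (c ∧ ¬a)) ∧ ¬((a ∧ c) → c) = 2/7 ∧ 0 = 0
¬¬(((c ↔ c) ∧ (b → c)) ∧ ((b → a) ∨ b)) ∨ (((c → b) → (c ∧ ¬a)) ∧ ¬((a ∧ c) → c)) = 4/7 ∨ 0 = 4/7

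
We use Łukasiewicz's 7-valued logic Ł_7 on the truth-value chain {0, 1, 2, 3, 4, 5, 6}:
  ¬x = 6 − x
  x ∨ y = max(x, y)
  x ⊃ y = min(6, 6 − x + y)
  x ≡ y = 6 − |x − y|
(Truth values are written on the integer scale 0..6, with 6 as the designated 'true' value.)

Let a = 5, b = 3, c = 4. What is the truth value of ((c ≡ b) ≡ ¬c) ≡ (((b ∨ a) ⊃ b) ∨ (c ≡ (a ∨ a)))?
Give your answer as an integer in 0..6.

4

c ≡ b = 4 ≡ 3 = 5
¬c = ¬4 = 2
(c ≡ b) ≡ ¬c = 5 ≡ 2 = 3
b ∨ a = 3 ∨ 5 = 5
(b ∨ a) ⊃ b = 5 ⊃ 3 = 4
a ∨ a = 5 ∨ 5 = 5
c ≡ (a ∨ a) = 4 ≡ 5 = 5
((b ∨ a) ⊃ b) ∨ (c ≡ (a ∨ a)) = 4 ∨ 5 = 5
((c ≡ b) ≡ ¬c) ≡ (((b ∨ a) ⊃ b) ∨ (c ≡ (a ∨ a))) = 3 ≡ 5 = 4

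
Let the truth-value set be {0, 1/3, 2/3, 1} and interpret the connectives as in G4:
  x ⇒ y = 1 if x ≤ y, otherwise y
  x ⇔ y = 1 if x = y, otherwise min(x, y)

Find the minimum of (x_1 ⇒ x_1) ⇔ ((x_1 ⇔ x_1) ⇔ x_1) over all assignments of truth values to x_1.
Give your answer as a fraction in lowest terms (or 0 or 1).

Take x_1 = 0:
x_1 ⇒ x_1 = 0 ⇒ 0 = 1
x_1 ⇔ x_1 = 0 ⇔ 0 = 1
(x_1 ⇔ x_1) ⇔ x_1 = 1 ⇔ 0 = 0
(x_1 ⇒ x_1) ⇔ ((x_1 ⇔ x_1) ⇔ x_1) = 1 ⇔ 0 = 0
No assignment yields a value below 0, so this is the minimum.

0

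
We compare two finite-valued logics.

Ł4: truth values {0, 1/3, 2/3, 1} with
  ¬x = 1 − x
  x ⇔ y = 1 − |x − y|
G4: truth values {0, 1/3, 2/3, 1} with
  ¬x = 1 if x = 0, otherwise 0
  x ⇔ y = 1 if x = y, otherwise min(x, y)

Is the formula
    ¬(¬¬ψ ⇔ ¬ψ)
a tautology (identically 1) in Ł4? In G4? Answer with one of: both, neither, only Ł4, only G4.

In Ł4: at ψ = 1/3 the value is 1/3 — not a tautology.
In G4: every assignment gives 1 — tautology.

only G4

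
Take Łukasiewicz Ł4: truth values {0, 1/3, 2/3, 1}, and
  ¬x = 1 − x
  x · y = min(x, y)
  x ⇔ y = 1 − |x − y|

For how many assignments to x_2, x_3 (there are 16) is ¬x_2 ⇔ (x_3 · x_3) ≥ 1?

x_2 = 0, x_3 = 0 ↦ 0  <
x_2 = 0, x_3 = 1/3 ↦ 1/3  <
x_2 = 0, x_3 = 2/3 ↦ 2/3  <
x_2 = 0, x_3 = 1 ↦ 1  ≥
x_2 = 1/3, x_3 = 0 ↦ 1/3  <
x_2 = 1/3, x_3 = 1/3 ↦ 2/3  <
x_2 = 1/3, x_3 = 2/3 ↦ 1  ≥
x_2 = 1/3, x_3 = 1 ↦ 2/3  <
x_2 = 2/3, x_3 = 0 ↦ 2/3  <
x_2 = 2/3, x_3 = 1/3 ↦ 1  ≥
x_2 = 2/3, x_3 = 2/3 ↦ 2/3  <
x_2 = 2/3, x_3 = 1 ↦ 1/3  <
x_2 = 1, x_3 = 0 ↦ 1  ≥
x_2 = 1, x_3 = 1/3 ↦ 2/3  <
x_2 = 1, x_3 = 2/3 ↦ 1/3  <
x_2 = 1, x_3 = 1 ↦ 0  <
So 4 of the 16 assignments meet the threshold.

4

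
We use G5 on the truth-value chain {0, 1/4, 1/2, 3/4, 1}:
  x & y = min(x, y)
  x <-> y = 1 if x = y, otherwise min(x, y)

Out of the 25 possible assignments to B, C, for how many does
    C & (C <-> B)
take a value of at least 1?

value 1: 1 assignment (counts)
value 3/4: 3 assignments
value 1/2: 5 assignments
value 1/4: 7 assignments
value 0: 9 assignments
So 1 of the 25 assignments meets the threshold.

1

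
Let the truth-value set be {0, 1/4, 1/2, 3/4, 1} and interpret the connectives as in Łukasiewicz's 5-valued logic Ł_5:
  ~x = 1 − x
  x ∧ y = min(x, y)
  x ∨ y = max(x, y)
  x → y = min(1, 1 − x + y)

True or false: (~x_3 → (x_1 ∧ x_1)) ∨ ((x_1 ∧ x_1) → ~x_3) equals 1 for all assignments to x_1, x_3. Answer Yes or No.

Yes

At x_1 = 1/2, x_3 = 3/4, for instance:
~x_3 = ~3/4 = 1/4
x_1 ∧ x_1 = 1/2 ∧ 1/2 = 1/2
~x_3 → (x_1 ∧ x_1) = 1/4 → 1/2 = 1
(x_1 ∧ x_1) → ~x_3 = 1/2 → 1/4 = 3/4
(~x_3 → (x_1 ∧ x_1)) ∨ ((x_1 ∧ x_1) → ~x_3) = 1 ∨ 3/4 = 1
and checking the remaining 24 assignments likewise gives ≥ 1 in every case.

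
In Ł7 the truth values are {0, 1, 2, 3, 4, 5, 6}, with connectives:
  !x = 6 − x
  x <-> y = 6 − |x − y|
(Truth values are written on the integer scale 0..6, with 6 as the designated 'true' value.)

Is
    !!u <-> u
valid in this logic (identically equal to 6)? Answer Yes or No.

u = 0 ↦ 6
u = 1 ↦ 6
u = 2 ↦ 6
u = 3 ↦ 6
u = 4 ↦ 6
u = 5 ↦ 6
u = 6 ↦ 6
Every assignment gives a value ≥ 6.

Yes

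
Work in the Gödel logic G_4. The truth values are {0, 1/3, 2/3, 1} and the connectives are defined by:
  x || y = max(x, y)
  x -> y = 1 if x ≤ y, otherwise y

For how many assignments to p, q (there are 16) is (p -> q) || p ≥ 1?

13

p = 0, q = 0 ↦ 1  ≥
p = 0, q = 1/3 ↦ 1  ≥
p = 0, q = 2/3 ↦ 1  ≥
p = 0, q = 1 ↦ 1  ≥
p = 1/3, q = 0 ↦ 1/3  <
p = 1/3, q = 1/3 ↦ 1  ≥
p = 1/3, q = 2/3 ↦ 1  ≥
p = 1/3, q = 1 ↦ 1  ≥
p = 2/3, q = 0 ↦ 2/3  <
p = 2/3, q = 1/3 ↦ 2/3  <
p = 2/3, q = 2/3 ↦ 1  ≥
p = 2/3, q = 1 ↦ 1  ≥
p = 1, q = 0 ↦ 1  ≥
p = 1, q = 1/3 ↦ 1  ≥
p = 1, q = 2/3 ↦ 1  ≥
p = 1, q = 1 ↦ 1  ≥
So 13 of the 16 assignments meet the threshold.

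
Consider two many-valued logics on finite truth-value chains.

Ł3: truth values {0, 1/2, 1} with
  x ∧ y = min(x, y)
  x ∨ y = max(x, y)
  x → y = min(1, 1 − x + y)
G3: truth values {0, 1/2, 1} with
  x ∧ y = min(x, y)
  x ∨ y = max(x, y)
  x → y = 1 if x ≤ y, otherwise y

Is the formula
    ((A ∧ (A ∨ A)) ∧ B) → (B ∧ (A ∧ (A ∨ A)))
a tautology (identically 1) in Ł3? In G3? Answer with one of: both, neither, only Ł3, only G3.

In Ł3: every assignment gives 1 — tautology.
In G3: every assignment gives 1 — tautology.

both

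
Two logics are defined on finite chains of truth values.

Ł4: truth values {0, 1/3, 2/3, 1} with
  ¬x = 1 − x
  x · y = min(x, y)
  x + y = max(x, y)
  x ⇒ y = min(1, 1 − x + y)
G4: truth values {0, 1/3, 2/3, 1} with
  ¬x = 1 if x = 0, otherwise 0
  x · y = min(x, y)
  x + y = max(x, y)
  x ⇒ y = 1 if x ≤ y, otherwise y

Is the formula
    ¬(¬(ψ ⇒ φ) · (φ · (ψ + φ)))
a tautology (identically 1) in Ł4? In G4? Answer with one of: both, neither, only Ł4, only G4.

In Ł4: at φ = 1/3, ψ = 2/3 the value is 2/3 — not a tautology.
In G4: every assignment gives 1 — tautology.

only G4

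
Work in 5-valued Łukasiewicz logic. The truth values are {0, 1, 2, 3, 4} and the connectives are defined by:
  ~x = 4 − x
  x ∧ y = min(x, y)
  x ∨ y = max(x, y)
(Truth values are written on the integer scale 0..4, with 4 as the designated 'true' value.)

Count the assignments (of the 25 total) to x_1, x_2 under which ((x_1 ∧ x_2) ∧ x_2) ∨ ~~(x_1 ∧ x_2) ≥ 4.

value 4: 1 assignment (counts)
value 3: 3 assignments
value 2: 5 assignments
value 1: 7 assignments
value 0: 9 assignments
So 1 of the 25 assignments meets the threshold.

1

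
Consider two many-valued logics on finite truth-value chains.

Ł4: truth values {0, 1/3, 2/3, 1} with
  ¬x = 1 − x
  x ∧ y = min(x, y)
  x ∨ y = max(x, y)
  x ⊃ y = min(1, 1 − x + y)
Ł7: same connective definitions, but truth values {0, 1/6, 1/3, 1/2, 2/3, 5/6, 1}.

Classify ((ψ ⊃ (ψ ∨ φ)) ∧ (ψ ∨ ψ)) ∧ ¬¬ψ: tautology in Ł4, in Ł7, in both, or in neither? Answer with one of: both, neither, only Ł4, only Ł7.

neither

In Ł4: at φ = 0, ψ = 0 the value is 0 — not a tautology.
In Ł7: at φ = 0, ψ = 0 the value is 0 — not a tautology.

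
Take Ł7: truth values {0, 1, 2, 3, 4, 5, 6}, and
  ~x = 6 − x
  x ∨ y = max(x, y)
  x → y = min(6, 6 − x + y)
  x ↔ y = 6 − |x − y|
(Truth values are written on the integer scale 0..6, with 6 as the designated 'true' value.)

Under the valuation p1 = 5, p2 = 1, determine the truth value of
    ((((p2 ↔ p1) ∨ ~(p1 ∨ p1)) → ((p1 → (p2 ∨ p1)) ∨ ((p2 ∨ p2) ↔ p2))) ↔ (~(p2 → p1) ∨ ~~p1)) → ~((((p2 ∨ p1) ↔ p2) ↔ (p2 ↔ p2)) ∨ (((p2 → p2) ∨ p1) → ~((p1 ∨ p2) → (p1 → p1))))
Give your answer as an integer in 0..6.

p2 ↔ p1 = 1 ↔ 5 = 2
p1 ∨ p1 = 5 ∨ 5 = 5
~(p1 ∨ p1) = ~5 = 1
(p2 ↔ p1) ∨ ~(p1 ∨ p1) = 2 ∨ 1 = 2
p2 ∨ p1 = 1 ∨ 5 = 5
p1 → (p2 ∨ p1) = 5 → 5 = 6
p2 ∨ p2 = 1 ∨ 1 = 1
(p2 ∨ p2) ↔ p2 = 1 ↔ 1 = 6
(p1 → (p2 ∨ p1)) ∨ ((p2 ∨ p2) ↔ p2) = 6 ∨ 6 = 6
((p2 ↔ p1) ∨ ~(p1 ∨ p1)) → ((p1 → (p2 ∨ p1)) ∨ ((p2 ∨ p2) ↔ p2)) = 2 → 6 = 6
p2 → p1 = 1 → 5 = 6
~(p2 → p1) = ~6 = 0
~p1 = ~5 = 1
~~p1 = ~1 = 5
~(p2 → p1) ∨ ~~p1 = 0 ∨ 5 = 5
(((p2 ↔ p1) ∨ ~(p1 ∨ p1)) → ((p1 → (p2 ∨ p1)) ∨ ((p2 ∨ p2) ↔ p2))) ↔ (~(p2 → p1) ∨ ~~p1) = 6 ↔ 5 = 5
p2 ∨ p1 = 1 ∨ 5 = 5
(p2 ∨ p1) ↔ p2 = 5 ↔ 1 = 2
p2 ↔ p2 = 1 ↔ 1 = 6
((p2 ∨ p1) ↔ p2) ↔ (p2 ↔ p2) = 2 ↔ 6 = 2
p2 → p2 = 1 → 1 = 6
(p2 → p2) ∨ p1 = 6 ∨ 5 = 6
p1 ∨ p2 = 5 ∨ 1 = 5
p1 → p1 = 5 → 5 = 6
(p1 ∨ p2) → (p1 → p1) = 5 → 6 = 6
~((p1 ∨ p2) → (p1 → p1)) = ~6 = 0
((p2 → p2) ∨ p1) → ~((p1 ∨ p2) → (p1 → p1)) = 6 → 0 = 0
(((p2 ∨ p1) ↔ p2) ↔ (p2 ↔ p2)) ∨ (((p2 → p2) ∨ p1) → ~((p1 ∨ p2) → (p1 → p1))) = 2 ∨ 0 = 2
~((((p2 ∨ p1) ↔ p2) ↔ (p2 ↔ p2)) ∨ (((p2 → p2) ∨ p1) → ~((p1 ∨ p2) → (p1 → p1)))) = ~2 = 4
((((p2 ↔ p1) ∨ ~(p1 ∨ p1)) → ((p1 → (p2 ∨ p1)) ∨ ((p2 ∨ p2) ↔ p2))) ↔ (~(p2 → p1) ∨ ~~p1)) → ~((((p2 ∨ p1) ↔ p2) ↔ (p2 ↔ p2)) ∨ (((p2 → p2) ∨ p1) → ~((p1 ∨ p2) → (p1 → p1)))) = 5 → 4 = 5

5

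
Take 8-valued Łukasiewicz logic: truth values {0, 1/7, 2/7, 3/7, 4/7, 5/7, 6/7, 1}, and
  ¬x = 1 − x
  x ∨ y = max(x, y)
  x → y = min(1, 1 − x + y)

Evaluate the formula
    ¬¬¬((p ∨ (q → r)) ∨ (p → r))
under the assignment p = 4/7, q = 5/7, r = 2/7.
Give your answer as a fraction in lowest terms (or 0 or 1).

2/7

q → r = 5/7 → 2/7 = 4/7
p ∨ (q → r) = 4/7 ∨ 4/7 = 4/7
p → r = 4/7 → 2/7 = 5/7
(p ∨ (q → r)) ∨ (p → r) = 4/7 ∨ 5/7 = 5/7
¬((p ∨ (q → r)) ∨ (p → r)) = ¬5/7 = 2/7
¬¬((p ∨ (q → r)) ∨ (p → r)) = ¬2/7 = 5/7
¬¬¬((p ∨ (q → r)) ∨ (p → r)) = ¬5/7 = 2/7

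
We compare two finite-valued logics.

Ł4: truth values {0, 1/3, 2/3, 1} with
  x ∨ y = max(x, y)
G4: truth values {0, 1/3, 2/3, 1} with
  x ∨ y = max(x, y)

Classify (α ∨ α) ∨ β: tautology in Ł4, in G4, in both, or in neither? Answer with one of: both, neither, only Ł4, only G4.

neither

In Ł4: at α = 0, β = 0 the value is 0 — not a tautology.
In G4: at α = 0, β = 0 the value is 0 — not a tautology.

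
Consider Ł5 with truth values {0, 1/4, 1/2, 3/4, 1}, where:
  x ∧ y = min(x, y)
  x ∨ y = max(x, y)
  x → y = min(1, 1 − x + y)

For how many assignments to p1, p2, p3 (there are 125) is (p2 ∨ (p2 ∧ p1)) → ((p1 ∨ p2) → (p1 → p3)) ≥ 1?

108

value 1: 108 assignments (counts)
value 3/4: 8 assignments
value 1/2: 5 assignments
value 1/4: 3 assignments
value 0: 1 assignment
So 108 of the 125 assignments meet the threshold.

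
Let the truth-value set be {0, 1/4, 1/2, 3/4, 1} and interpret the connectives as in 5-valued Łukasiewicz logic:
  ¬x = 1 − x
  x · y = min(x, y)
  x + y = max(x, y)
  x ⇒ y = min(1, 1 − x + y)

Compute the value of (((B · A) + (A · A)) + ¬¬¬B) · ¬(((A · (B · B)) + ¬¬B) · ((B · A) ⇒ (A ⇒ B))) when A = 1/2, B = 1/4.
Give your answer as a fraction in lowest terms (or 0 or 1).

B · A = 1/4 · 1/2 = 1/4
A · A = 1/2 · 1/2 = 1/2
(B · A) + (A · A) = 1/4 + 1/2 = 1/2
¬B = ¬1/4 = 3/4
¬¬B = ¬3/4 = 1/4
¬¬¬B = ¬1/4 = 3/4
((B · A) + (A · A)) + ¬¬¬B = 1/2 + 3/4 = 3/4
B · B = 1/4 · 1/4 = 1/4
A · (B · B) = 1/2 · 1/4 = 1/4
¬B = ¬1/4 = 3/4
¬¬B = ¬3/4 = 1/4
(A · (B · B)) + ¬¬B = 1/4 + 1/4 = 1/4
B · A = 1/4 · 1/2 = 1/4
A ⇒ B = 1/2 ⇒ 1/4 = 3/4
(B · A) ⇒ (A ⇒ B) = 1/4 ⇒ 3/4 = 1
((A · (B · B)) + ¬¬B) · ((B · A) ⇒ (A ⇒ B)) = 1/4 · 1 = 1/4
¬(((A · (B · B)) + ¬¬B) · ((B · A) ⇒ (A ⇒ B))) = ¬1/4 = 3/4
(((B · A) + (A · A)) + ¬¬¬B) · ¬(((A · (B · B)) + ¬¬B) · ((B · A) ⇒ (A ⇒ B))) = 3/4 · 3/4 = 3/4

3/4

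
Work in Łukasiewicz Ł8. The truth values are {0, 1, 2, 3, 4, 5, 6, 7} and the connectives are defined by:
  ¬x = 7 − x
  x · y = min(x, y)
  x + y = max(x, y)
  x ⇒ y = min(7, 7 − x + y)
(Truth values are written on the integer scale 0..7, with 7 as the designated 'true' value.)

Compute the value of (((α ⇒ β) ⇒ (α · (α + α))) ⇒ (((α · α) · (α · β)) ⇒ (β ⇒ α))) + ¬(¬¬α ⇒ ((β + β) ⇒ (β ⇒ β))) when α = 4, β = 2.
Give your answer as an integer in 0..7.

α ⇒ β = 4 ⇒ 2 = 5
α + α = 4 + 4 = 4
α · (α + α) = 4 · 4 = 4
(α ⇒ β) ⇒ (α · (α + α)) = 5 ⇒ 4 = 6
α · α = 4 · 4 = 4
α · β = 4 · 2 = 2
(α · α) · (α · β) = 4 · 2 = 2
β ⇒ α = 2 ⇒ 4 = 7
((α · α) · (α · β)) ⇒ (β ⇒ α) = 2 ⇒ 7 = 7
((α ⇒ β) ⇒ (α · (α + α))) ⇒ (((α · α) · (α · β)) ⇒ (β ⇒ α)) = 6 ⇒ 7 = 7
¬α = ¬4 = 3
¬¬α = ¬3 = 4
β + β = 2 + 2 = 2
β ⇒ β = 2 ⇒ 2 = 7
(β + β) ⇒ (β ⇒ β) = 2 ⇒ 7 = 7
¬¬α ⇒ ((β + β) ⇒ (β ⇒ β)) = 4 ⇒ 7 = 7
¬(¬¬α ⇒ ((β + β) ⇒ (β ⇒ β))) = ¬7 = 0
(((α ⇒ β) ⇒ (α · (α + α))) ⇒ (((α · α) · (α · β)) ⇒ (β ⇒ α))) + ¬(¬¬α ⇒ ((β + β) ⇒ (β ⇒ β))) = 7 + 0 = 7

7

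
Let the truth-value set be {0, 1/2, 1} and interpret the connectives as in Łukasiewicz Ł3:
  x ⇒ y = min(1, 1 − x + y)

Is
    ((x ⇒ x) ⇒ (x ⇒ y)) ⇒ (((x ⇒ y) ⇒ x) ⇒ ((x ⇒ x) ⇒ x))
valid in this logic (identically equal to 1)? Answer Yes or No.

Yes

x = 0, y = 0 ↦ 1
x = 0, y = 1/2 ↦ 1
x = 0, y = 1 ↦ 1
x = 1/2, y = 0 ↦ 1
x = 1/2, y = 1/2 ↦ 1
x = 1/2, y = 1 ↦ 1
x = 1, y = 0 ↦ 1
x = 1, y = 1/2 ↦ 1
x = 1, y = 1 ↦ 1
Every assignment gives a value ≥ 1.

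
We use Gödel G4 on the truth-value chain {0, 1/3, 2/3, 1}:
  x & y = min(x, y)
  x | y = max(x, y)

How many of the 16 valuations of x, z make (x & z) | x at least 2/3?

8

x = 0, z = 0 ↦ 0  <
x = 0, z = 1/3 ↦ 0  <
x = 0, z = 2/3 ↦ 0  <
x = 0, z = 1 ↦ 0  <
x = 1/3, z = 0 ↦ 1/3  <
x = 1/3, z = 1/3 ↦ 1/3  <
x = 1/3, z = 2/3 ↦ 1/3  <
x = 1/3, z = 1 ↦ 1/3  <
x = 2/3, z = 0 ↦ 2/3  ≥
x = 2/3, z = 1/3 ↦ 2/3  ≥
x = 2/3, z = 2/3 ↦ 2/3  ≥
x = 2/3, z = 1 ↦ 2/3  ≥
x = 1, z = 0 ↦ 1  ≥
x = 1, z = 1/3 ↦ 1  ≥
x = 1, z = 2/3 ↦ 1  ≥
x = 1, z = 1 ↦ 1  ≥
So 8 of the 16 assignments meet the threshold.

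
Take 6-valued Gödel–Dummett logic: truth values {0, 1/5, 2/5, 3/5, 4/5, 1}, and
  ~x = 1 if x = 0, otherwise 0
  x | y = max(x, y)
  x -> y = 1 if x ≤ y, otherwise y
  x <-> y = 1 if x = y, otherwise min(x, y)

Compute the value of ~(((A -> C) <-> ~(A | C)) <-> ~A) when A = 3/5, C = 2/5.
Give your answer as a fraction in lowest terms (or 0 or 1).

0

A -> C = 3/5 -> 2/5 = 2/5
A | C = 3/5 | 2/5 = 3/5
~(A | C) = ~3/5 = 0
(A -> C) <-> ~(A | C) = 2/5 <-> 0 = 0
~A = ~3/5 = 0
((A -> C) <-> ~(A | C)) <-> ~A = 0 <-> 0 = 1
~(((A -> C) <-> ~(A | C)) <-> ~A) = ~1 = 0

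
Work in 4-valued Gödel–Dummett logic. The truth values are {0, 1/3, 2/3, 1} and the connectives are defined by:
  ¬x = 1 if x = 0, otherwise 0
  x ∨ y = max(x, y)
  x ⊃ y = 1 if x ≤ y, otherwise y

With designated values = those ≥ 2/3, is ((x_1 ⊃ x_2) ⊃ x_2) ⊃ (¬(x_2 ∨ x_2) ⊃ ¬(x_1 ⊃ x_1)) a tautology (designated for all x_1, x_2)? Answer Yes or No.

No

Counterexample: take x_1 = 1/3, x_2 = 0.
x_1 ⊃ x_2 = 1/3 ⊃ 0 = 0
(x_1 ⊃ x_2) ⊃ x_2 = 0 ⊃ 0 = 1
x_2 ∨ x_2 = 0 ∨ 0 = 0
¬(x_2 ∨ x_2) = ¬0 = 1
x_1 ⊃ x_1 = 1/3 ⊃ 1/3 = 1
¬(x_1 ⊃ x_1) = ¬1 = 0
¬(x_2 ∨ x_2) ⊃ ¬(x_1 ⊃ x_1) = 1 ⊃ 0 = 0
((x_1 ⊃ x_2) ⊃ x_2) ⊃ (¬(x_2 ∨ x_2) ⊃ ¬(x_1 ⊃ x_1)) = 1 ⊃ 0 = 0
This gives 0, which is below 2/3.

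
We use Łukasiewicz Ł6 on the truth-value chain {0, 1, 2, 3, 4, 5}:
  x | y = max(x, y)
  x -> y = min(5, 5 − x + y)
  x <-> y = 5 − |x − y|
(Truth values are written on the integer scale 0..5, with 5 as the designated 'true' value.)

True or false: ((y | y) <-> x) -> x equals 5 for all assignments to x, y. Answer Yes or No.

Counterexample: take x = 0, y = 0.
y | y = 0 | 0 = 0
(y | y) <-> x = 0 <-> 0 = 5
((y | y) <-> x) -> x = 5 -> 0 = 0
This gives 0 ≠ 5.

No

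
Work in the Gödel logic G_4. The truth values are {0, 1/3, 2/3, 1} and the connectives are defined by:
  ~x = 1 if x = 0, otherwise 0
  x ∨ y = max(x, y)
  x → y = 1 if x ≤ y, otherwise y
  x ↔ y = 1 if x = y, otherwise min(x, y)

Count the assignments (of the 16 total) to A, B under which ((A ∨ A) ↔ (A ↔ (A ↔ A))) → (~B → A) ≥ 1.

13

A = 0, B = 0 ↦ 0  <
A = 0, B = 1/3 ↦ 1  ≥
A = 0, B = 2/3 ↦ 1  ≥
A = 0, B = 1 ↦ 1  ≥
A = 1/3, B = 0 ↦ 1/3  <
A = 1/3, B = 1/3 ↦ 1  ≥
A = 1/3, B = 2/3 ↦ 1  ≥
A = 1/3, B = 1 ↦ 1  ≥
A = 2/3, B = 0 ↦ 2/3  <
A = 2/3, B = 1/3 ↦ 1  ≥
A = 2/3, B = 2/3 ↦ 1  ≥
A = 2/3, B = 1 ↦ 1  ≥
A = 1, B = 0 ↦ 1  ≥
A = 1, B = 1/3 ↦ 1  ≥
A = 1, B = 2/3 ↦ 1  ≥
A = 1, B = 1 ↦ 1  ≥
So 13 of the 16 assignments meet the threshold.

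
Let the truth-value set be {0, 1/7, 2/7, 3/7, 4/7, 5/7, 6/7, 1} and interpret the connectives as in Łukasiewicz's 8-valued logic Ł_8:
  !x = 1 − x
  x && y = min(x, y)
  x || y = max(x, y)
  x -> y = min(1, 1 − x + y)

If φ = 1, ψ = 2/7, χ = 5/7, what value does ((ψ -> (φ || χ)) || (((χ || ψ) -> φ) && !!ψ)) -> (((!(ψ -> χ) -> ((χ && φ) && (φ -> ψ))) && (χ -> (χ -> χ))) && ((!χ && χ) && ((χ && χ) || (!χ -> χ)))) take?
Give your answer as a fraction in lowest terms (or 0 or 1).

2/7

φ || χ = 1 || 5/7 = 1
ψ -> (φ || χ) = 2/7 -> 1 = 1
χ || ψ = 5/7 || 2/7 = 5/7
(χ || ψ) -> φ = 5/7 -> 1 = 1
!ψ = !2/7 = 5/7
!!ψ = !5/7 = 2/7
((χ || ψ) -> φ) && !!ψ = 1 && 2/7 = 2/7
(ψ -> (φ || χ)) || (((χ || ψ) -> φ) && !!ψ) = 1 || 2/7 = 1
ψ -> χ = 2/7 -> 5/7 = 1
!(ψ -> χ) = !1 = 0
χ && φ = 5/7 && 1 = 5/7
φ -> ψ = 1 -> 2/7 = 2/7
(χ && φ) && (φ -> ψ) = 5/7 && 2/7 = 2/7
!(ψ -> χ) -> ((χ && φ) && (φ -> ψ)) = 0 -> 2/7 = 1
χ -> χ = 5/7 -> 5/7 = 1
χ -> (χ -> χ) = 5/7 -> 1 = 1
(!(ψ -> χ) -> ((χ && φ) && (φ -> ψ))) && (χ -> (χ -> χ)) = 1 && 1 = 1
!χ = !5/7 = 2/7
!χ && χ = 2/7 && 5/7 = 2/7
χ && χ = 5/7 && 5/7 = 5/7
!χ = !5/7 = 2/7
!χ -> χ = 2/7 -> 5/7 = 1
(χ && χ) || (!χ -> χ) = 5/7 || 1 = 1
(!χ && χ) && ((χ && χ) || (!χ -> χ)) = 2/7 && 1 = 2/7
((!(ψ -> χ) -> ((χ && φ) && (φ -> ψ))) && (χ -> (χ -> χ))) && ((!χ && χ) && ((χ && χ) || (!χ -> χ))) = 1 && 2/7 = 2/7
((ψ -> (φ || χ)) || (((χ || ψ) -> φ) && !!ψ)) -> (((!(ψ -> χ) -> ((χ && φ) && (φ -> ψ))) && (χ -> (χ -> χ))) && ((!χ && χ) && ((χ && χ) || (!χ -> χ)))) = 1 -> 2/7 = 2/7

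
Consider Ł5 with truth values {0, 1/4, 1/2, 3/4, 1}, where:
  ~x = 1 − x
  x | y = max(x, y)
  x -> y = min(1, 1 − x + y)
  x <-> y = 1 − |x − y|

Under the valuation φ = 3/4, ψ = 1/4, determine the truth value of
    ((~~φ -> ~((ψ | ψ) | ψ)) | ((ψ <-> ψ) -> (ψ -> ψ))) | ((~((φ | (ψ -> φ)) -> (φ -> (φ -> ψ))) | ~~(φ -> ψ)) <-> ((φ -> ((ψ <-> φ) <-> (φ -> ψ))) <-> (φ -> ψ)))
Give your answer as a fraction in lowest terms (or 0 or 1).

1

~φ = ~3/4 = 1/4
~~φ = ~1/4 = 3/4
ψ | ψ = 1/4 | 1/4 = 1/4
(ψ | ψ) | ψ = 1/4 | 1/4 = 1/4
~((ψ | ψ) | ψ) = ~1/4 = 3/4
~~φ -> ~((ψ | ψ) | ψ) = 3/4 -> 3/4 = 1
ψ <-> ψ = 1/4 <-> 1/4 = 1
ψ -> ψ = 1/4 -> 1/4 = 1
(ψ <-> ψ) -> (ψ -> ψ) = 1 -> 1 = 1
(~~φ -> ~((ψ | ψ) | ψ)) | ((ψ <-> ψ) -> (ψ -> ψ)) = 1 | 1 = 1
ψ -> φ = 1/4 -> 3/4 = 1
φ | (ψ -> φ) = 3/4 | 1 = 1
φ -> ψ = 3/4 -> 1/4 = 1/2
φ -> (φ -> ψ) = 3/4 -> 1/2 = 3/4
(φ | (ψ -> φ)) -> (φ -> (φ -> ψ)) = 1 -> 3/4 = 3/4
~((φ | (ψ -> φ)) -> (φ -> (φ -> ψ))) = ~3/4 = 1/4
φ -> ψ = 3/4 -> 1/4 = 1/2
~(φ -> ψ) = ~1/2 = 1/2
~~(φ -> ψ) = ~1/2 = 1/2
~((φ | (ψ -> φ)) -> (φ -> (φ -> ψ))) | ~~(φ -> ψ) = 1/4 | 1/2 = 1/2
ψ <-> φ = 1/4 <-> 3/4 = 1/2
φ -> ψ = 3/4 -> 1/4 = 1/2
(ψ <-> φ) <-> (φ -> ψ) = 1/2 <-> 1/2 = 1
φ -> ((ψ <-> φ) <-> (φ -> ψ)) = 3/4 -> 1 = 1
φ -> ψ = 3/4 -> 1/4 = 1/2
(φ -> ((ψ <-> φ) <-> (φ -> ψ))) <-> (φ -> ψ) = 1 <-> 1/2 = 1/2
(~((φ | (ψ -> φ)) -> (φ -> (φ -> ψ))) | ~~(φ -> ψ)) <-> ((φ -> ((ψ <-> φ) <-> (φ -> ψ))) <-> (φ -> ψ)) = 1/2 <-> 1/2 = 1
((~~φ -> ~((ψ | ψ) | ψ)) | ((ψ <-> ψ) -> (ψ -> ψ))) | ((~((φ | (ψ -> φ)) -> (φ -> (φ -> ψ))) | ~~(φ -> ψ)) <-> ((φ -> ((ψ <-> φ) <-> (φ -> ψ))) <-> (φ -> ψ))) = 1 | 1 = 1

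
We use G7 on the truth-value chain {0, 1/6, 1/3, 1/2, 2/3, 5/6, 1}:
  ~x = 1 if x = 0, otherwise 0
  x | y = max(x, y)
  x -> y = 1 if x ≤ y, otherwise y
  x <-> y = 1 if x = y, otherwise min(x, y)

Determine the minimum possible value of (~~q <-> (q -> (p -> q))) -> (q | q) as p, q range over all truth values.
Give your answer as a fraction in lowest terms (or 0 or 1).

Take p = 0, q = 1/6:
~q = ~1/6 = 0
~~q = ~0 = 1
p -> q = 0 -> 1/6 = 1
q -> (p -> q) = 1/6 -> 1 = 1
~~q <-> (q -> (p -> q)) = 1 <-> 1 = 1
q | q = 1/6 | 1/6 = 1/6
(~~q <-> (q -> (p -> q))) -> (q | q) = 1 -> 1/6 = 1/6
No assignment yields a value below 1/6, so this is the minimum.

1/6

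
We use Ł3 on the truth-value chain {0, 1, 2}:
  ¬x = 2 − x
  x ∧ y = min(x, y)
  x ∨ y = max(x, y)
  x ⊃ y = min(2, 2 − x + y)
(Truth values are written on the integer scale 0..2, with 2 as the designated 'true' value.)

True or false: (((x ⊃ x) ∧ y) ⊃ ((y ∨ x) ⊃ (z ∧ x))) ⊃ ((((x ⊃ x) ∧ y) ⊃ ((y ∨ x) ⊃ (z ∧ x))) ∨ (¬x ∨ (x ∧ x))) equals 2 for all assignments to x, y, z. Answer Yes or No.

At x = 1, y = 1, z = 1, for instance:
x ⊃ x = 1 ⊃ 1 = 2
(x ⊃ x) ∧ y = 2 ∧ 1 = 1
y ∨ x = 1 ∨ 1 = 1
z ∧ x = 1 ∧ 1 = 1
(y ∨ x) ⊃ (z ∧ x) = 1 ⊃ 1 = 2
((x ⊃ x) ∧ y) ⊃ ((y ∨ x) ⊃ (z ∧ x)) = 1 ⊃ 2 = 2
¬x = ¬1 = 1
x ∧ x = 1 ∧ 1 = 1
¬x ∨ (x ∧ x) = 1 ∨ 1 = 1
(((x ⊃ x) ∧ y) ⊃ ((y ∨ x) ⊃ (z ∧ x))) ∨ (¬x ∨ (x ∧ x)) = 2 ∨ 1 = 2
(((x ⊃ x) ∧ y) ⊃ ((y ∨ x) ⊃ (z ∧ x))) ⊃ ((((x ⊃ x) ∧ y) ⊃ ((y ∨ x) ⊃ (z ∧ x))) ∨ (¬x ∨ (x ∧ x))) = 2 ⊃ 2 = 2
and checking the remaining 26 assignments likewise gives ≥ 2 in every case.

Yes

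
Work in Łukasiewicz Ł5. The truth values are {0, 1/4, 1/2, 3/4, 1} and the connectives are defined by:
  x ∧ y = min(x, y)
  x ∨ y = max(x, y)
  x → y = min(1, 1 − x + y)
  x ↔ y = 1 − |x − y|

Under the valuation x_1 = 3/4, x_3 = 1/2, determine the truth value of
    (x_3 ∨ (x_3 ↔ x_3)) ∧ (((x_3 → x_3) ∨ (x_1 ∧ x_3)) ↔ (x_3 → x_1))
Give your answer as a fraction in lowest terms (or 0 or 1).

1

x_3 ↔ x_3 = 1/2 ↔ 1/2 = 1
x_3 ∨ (x_3 ↔ x_3) = 1/2 ∨ 1 = 1
x_3 → x_3 = 1/2 → 1/2 = 1
x_1 ∧ x_3 = 3/4 ∧ 1/2 = 1/2
(x_3 → x_3) ∨ (x_1 ∧ x_3) = 1 ∨ 1/2 = 1
x_3 → x_1 = 1/2 → 3/4 = 1
((x_3 → x_3) ∨ (x_1 ∧ x_3)) ↔ (x_3 → x_1) = 1 ↔ 1 = 1
(x_3 ∨ (x_3 ↔ x_3)) ∧ (((x_3 → x_3) ∨ (x_1 ∧ x_3)) ↔ (x_3 → x_1)) = 1 ∧ 1 = 1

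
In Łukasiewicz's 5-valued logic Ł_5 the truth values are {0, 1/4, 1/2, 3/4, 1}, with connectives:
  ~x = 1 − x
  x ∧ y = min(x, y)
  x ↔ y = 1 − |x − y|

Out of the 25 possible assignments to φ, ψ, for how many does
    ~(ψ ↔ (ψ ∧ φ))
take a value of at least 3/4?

value 1: 1 assignment (counts)
value 3/4: 2 assignments (counts)
value 1/2: 3 assignments
value 1/4: 4 assignments
value 0: 15 assignments
So 3 of the 25 assignments meet the threshold.

3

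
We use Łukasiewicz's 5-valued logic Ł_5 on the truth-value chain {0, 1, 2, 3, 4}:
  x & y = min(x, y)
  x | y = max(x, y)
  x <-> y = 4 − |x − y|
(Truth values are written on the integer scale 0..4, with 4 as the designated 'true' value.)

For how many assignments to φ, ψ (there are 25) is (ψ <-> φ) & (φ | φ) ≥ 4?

1

value 4: 1 assignment (counts)
value 3: 4 assignments
value 2: 7 assignments
value 1: 7 assignments
value 0: 6 assignments
So 1 of the 25 assignments meets the threshold.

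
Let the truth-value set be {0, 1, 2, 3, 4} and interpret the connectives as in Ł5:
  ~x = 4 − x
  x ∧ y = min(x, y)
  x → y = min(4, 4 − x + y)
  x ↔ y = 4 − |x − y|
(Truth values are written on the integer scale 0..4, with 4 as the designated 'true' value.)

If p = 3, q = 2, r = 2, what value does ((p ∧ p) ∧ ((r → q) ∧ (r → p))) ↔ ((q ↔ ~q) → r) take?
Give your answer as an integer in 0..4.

p ∧ p = 3 ∧ 3 = 3
r → q = 2 → 2 = 4
r → p = 2 → 3 = 4
(r → q) ∧ (r → p) = 4 ∧ 4 = 4
(p ∧ p) ∧ ((r → q) ∧ (r → p)) = 3 ∧ 4 = 3
~q = ~2 = 2
q ↔ ~q = 2 ↔ 2 = 4
(q ↔ ~q) → r = 4 → 2 = 2
((p ∧ p) ∧ ((r → q) ∧ (r → p))) ↔ ((q ↔ ~q) → r) = 3 ↔ 2 = 3

3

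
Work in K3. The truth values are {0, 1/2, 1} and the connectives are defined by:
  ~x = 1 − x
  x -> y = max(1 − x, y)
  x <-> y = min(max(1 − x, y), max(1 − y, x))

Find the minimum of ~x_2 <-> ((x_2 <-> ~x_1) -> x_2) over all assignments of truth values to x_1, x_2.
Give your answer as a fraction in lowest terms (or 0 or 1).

0

Take x_1 = 0, x_2 = 1:
~x_2 = ~1 = 0
~x_1 = ~0 = 1
x_2 <-> ~x_1 = 1 <-> 1 = 1
(x_2 <-> ~x_1) -> x_2 = 1 -> 1 = 1
~x_2 <-> ((x_2 <-> ~x_1) -> x_2) = 0 <-> 1 = 0
No assignment yields a value below 0, so this is the minimum.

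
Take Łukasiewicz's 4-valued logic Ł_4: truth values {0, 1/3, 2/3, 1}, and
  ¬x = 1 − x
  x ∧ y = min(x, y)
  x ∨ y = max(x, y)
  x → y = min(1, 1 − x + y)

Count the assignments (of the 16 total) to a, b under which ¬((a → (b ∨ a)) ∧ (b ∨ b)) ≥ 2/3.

8

a = 0, b = 0 ↦ 1  ≥
a = 0, b = 1/3 ↦ 2/3  ≥
a = 0, b = 2/3 ↦ 1/3  <
a = 0, b = 1 ↦ 0  <
a = 1/3, b = 0 ↦ 1  ≥
a = 1/3, b = 1/3 ↦ 2/3  ≥
a = 1/3, b = 2/3 ↦ 1/3  <
a = 1/3, b = 1 ↦ 0  <
a = 2/3, b = 0 ↦ 1  ≥
a = 2/3, b = 1/3 ↦ 2/3  ≥
a = 2/3, b = 2/3 ↦ 1/3  <
a = 2/3, b = 1 ↦ 0  <
a = 1, b = 0 ↦ 1  ≥
a = 1, b = 1/3 ↦ 2/3  ≥
a = 1, b = 2/3 ↦ 1/3  <
a = 1, b = 1 ↦ 0  <
So 8 of the 16 assignments meet the threshold.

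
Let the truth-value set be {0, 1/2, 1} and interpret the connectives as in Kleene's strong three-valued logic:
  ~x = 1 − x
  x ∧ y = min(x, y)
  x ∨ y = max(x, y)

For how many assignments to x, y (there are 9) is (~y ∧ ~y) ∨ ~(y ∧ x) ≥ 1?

x = 0, y = 0 ↦ 1  ≥
x = 0, y = 1/2 ↦ 1  ≥
x = 0, y = 1 ↦ 1  ≥
x = 1/2, y = 0 ↦ 1  ≥
x = 1/2, y = 1/2 ↦ 1/2  <
x = 1/2, y = 1 ↦ 1/2  <
x = 1, y = 0 ↦ 1  ≥
x = 1, y = 1/2 ↦ 1/2  <
x = 1, y = 1 ↦ 0  <
So 5 of the 9 assignments meet the threshold.

5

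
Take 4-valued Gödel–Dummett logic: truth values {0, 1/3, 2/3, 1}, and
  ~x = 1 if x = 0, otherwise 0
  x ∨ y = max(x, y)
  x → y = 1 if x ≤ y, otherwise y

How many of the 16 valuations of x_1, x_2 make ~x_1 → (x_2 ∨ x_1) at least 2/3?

14

x_1 = 0, x_2 = 0 ↦ 0  <
x_1 = 0, x_2 = 1/3 ↦ 1/3  <
x_1 = 0, x_2 = 2/3 ↦ 2/3  ≥
x_1 = 0, x_2 = 1 ↦ 1  ≥
x_1 = 1/3, x_2 = 0 ↦ 1  ≥
x_1 = 1/3, x_2 = 1/3 ↦ 1  ≥
x_1 = 1/3, x_2 = 2/3 ↦ 1  ≥
x_1 = 1/3, x_2 = 1 ↦ 1  ≥
x_1 = 2/3, x_2 = 0 ↦ 1  ≥
x_1 = 2/3, x_2 = 1/3 ↦ 1  ≥
x_1 = 2/3, x_2 = 2/3 ↦ 1  ≥
x_1 = 2/3, x_2 = 1 ↦ 1  ≥
x_1 = 1, x_2 = 0 ↦ 1  ≥
x_1 = 1, x_2 = 1/3 ↦ 1  ≥
x_1 = 1, x_2 = 2/3 ↦ 1  ≥
x_1 = 1, x_2 = 1 ↦ 1  ≥
So 14 of the 16 assignments meet the threshold.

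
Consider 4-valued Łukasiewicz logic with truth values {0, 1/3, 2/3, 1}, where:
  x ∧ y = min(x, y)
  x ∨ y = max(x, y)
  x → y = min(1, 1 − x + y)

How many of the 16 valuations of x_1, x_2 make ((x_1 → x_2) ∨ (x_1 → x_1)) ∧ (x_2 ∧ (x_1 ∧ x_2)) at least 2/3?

4

x_1 = 0, x_2 = 0 ↦ 0  <
x_1 = 0, x_2 = 1/3 ↦ 0  <
x_1 = 0, x_2 = 2/3 ↦ 0  <
x_1 = 0, x_2 = 1 ↦ 0  <
x_1 = 1/3, x_2 = 0 ↦ 0  <
x_1 = 1/3, x_2 = 1/3 ↦ 1/3  <
x_1 = 1/3, x_2 = 2/3 ↦ 1/3  <
x_1 = 1/3, x_2 = 1 ↦ 1/3  <
x_1 = 2/3, x_2 = 0 ↦ 0  <
x_1 = 2/3, x_2 = 1/3 ↦ 1/3  <
x_1 = 2/3, x_2 = 2/3 ↦ 2/3  ≥
x_1 = 2/3, x_2 = 1 ↦ 2/3  ≥
x_1 = 1, x_2 = 0 ↦ 0  <
x_1 = 1, x_2 = 1/3 ↦ 1/3  <
x_1 = 1, x_2 = 2/3 ↦ 2/3  ≥
x_1 = 1, x_2 = 1 ↦ 1  ≥
So 4 of the 16 assignments meet the threshold.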